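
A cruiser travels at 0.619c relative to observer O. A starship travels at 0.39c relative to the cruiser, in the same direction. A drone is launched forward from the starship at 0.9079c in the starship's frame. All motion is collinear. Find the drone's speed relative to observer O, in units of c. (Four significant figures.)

0.9901c

Apply u = (u'+v)/(1+u'v) twice. Drone in the cruiser frame: (0.9079+0.39)/(1+0.9079·0.39) = 1.2979/1.354081 = 0.95851c.
That velocity, transformed to the rest frame of observer O: (0.95851+0.619)/(1+0.95851·0.619) = 1.57751/1.59331769 = 0.99008c.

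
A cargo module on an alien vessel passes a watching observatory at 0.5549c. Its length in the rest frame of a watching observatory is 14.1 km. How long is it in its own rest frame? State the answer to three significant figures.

16.9 km

With β = 0.5549, γ = 1/√(1 − 0.5549²) = 1/√0.69208599 = 1.202.
Proper length: L₀ = γ·L = 1.202 × 14.1 = 16.9 km.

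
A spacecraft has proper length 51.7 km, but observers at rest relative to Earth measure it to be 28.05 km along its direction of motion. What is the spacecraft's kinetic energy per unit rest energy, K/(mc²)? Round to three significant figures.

Length contraction gives γ = L₀/L = 51.7/28.05 = 1.84314.
K/(mc²) = γ − 1 = 1.84314 − 1 = 0.843.

0.843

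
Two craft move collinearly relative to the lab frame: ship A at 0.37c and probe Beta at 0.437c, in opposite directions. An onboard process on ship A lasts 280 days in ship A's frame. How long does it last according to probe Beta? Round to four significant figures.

389.3 days

Transform ship A's velocity into probe Beta's frame: (0.37 + 0.437)/(1 + 0.37·0.437) = 0.807/1.16169, so the relative speed is 0.69468c.
At |u| = 0.69468c, γ = (1 − 0.48258)^(−1/2) = 1.3902.
The clock on ship A records proper time, so probe Beta measures Δt = γΔτ = 1.3902 × 280 = 389.3 days.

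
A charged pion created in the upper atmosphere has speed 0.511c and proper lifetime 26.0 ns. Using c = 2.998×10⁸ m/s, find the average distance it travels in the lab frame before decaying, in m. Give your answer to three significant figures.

4.63 m

With β = 0.511, γ = 1/√(1 − 0.511²) = 1/√0.738879 = 1.1634.
Lab-frame lifetime: Δt = γτ = 1.1634 × 26.0 ns = 30.248 ns.
Distance: d = vΔt = 0.511 × 2.998×10⁸ m/s × 3.0248×10^-8 s = 4.63 m.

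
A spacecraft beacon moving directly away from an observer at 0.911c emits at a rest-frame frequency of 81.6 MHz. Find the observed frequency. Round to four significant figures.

17.61 MHz

Relativistic Doppler (source moving away): f_obs = f_src · √((1−β)/(1+β)).
With β = 0.911: factor = √(0.089/1.911) = 0.21581.
f_obs = 81.6 × 0.21581 = 17.61 MHz.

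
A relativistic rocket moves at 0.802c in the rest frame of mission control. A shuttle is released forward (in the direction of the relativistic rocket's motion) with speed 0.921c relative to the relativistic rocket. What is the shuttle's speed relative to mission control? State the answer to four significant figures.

0.9910c

In units of c, u = (u' + v)/(1 + u'v) with u' = 0.921 and v = 0.802.
Numerator: 0.921 + 0.802 = 1.723. Denominator: 1 + (0.921)(0.802) = 1.738642.
u = 1.723/1.738642 = 0.991, so the speed is 0.9910c.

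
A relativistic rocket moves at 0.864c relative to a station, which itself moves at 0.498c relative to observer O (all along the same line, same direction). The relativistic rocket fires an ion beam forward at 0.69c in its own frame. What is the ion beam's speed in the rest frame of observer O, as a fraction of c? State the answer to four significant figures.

0.9911c

Compose velocities in two stages. Stage 1 (into S'): u₁ = (0.69+0.864)/(1+0.69×0.864) = 0.97359.
Stage 2 (into S): u = (0.97359+0.498)/(1+0.97359×0.498) = 0.99107, so the speed is 0.9911c.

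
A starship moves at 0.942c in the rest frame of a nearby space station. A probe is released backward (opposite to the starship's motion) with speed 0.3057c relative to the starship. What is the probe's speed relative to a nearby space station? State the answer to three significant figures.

In units of c, u = (u' + v)/(1 + u'v) with u' = −0.3057 and v = 0.942.
Numerator: −0.3057 + 0.942 = 0.6363. Denominator: 1 + (−0.3057)(0.942) = 0.7120306.
u = 0.6363/0.7120306 = 0.89364, so the speed is 0.894c.

0.894c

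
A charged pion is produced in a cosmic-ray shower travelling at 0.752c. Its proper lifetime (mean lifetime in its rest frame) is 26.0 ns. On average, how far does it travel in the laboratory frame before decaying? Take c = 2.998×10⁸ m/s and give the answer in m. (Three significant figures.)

With β = 0.752, γ = 1/√(1 − 0.752²) = 1/√0.434496 = 1.5171.
Lab-frame lifetime: Δt = γτ = 1.5171 × 26.0 ns = 39.445 ns.
Distance: d = vΔt = 0.752 × 2.998×10⁸ m/s × 3.9445×10^-8 s = 8.89 m.

8.89 m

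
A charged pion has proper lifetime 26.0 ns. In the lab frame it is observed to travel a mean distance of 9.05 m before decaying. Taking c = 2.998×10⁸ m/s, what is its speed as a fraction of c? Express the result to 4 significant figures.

d = βγcτ ⇒ βγ = d/(cτ) = 9.050 m / (7.7948 m) = 1.161.
β = (βγ)/√(1+(βγ)²) = 1.161/√2.34792 = 0.7577.

0.7577c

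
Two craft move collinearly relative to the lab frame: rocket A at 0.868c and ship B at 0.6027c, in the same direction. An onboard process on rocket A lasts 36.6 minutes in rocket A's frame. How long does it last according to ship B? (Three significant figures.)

Speed of rocket A in ship B's frame: u = (v_A − v_B)/(1 − v_A v_B/c²) = (0.868 − 0.6027)/(1 − 0.868×0.6027) = 0.2653/0.4768564 = 0.55635; |u| = 0.55635c.
At |u| = 0.55635c, γ = (1 − 0.309525)^(−1/2) = 1.2034.
Rocket A's interval is proper; time dilation gives Δt_B = γΔτ = 1.2034 × 36.6 minutes = 44.0 minutes.

44.0 minutes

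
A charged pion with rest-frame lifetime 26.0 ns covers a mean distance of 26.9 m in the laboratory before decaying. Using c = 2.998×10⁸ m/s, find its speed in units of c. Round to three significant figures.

0.960c

Lab distance = (lab lifetime)·v = γτ·βc, so βγ = d/(cτ) = 26.90/(2.998×10⁸ × 2.600×10^-8) = 3.451.
With βγ = 3.451: γ² = 1 + (βγ)² = 12.9094, and β = (βγ)/γ = 3.451/3.59297 = 0.960.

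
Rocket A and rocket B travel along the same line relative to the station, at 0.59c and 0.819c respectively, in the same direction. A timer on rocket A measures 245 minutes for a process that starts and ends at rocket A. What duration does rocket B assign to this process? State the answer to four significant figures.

Transform rocket A's velocity into rocket B's frame: (0.59 − 0.819)/(1 − 0.59·0.819) = −0.229/0.51679, so the relative speed is 0.44312c.
At |u| = 0.44312c, γ = (1 − 0.196355)^(−1/2) = 1.1155.
Rocket A's interval is proper; time dilation gives Δt_B = γΔτ = 1.1155 × 245 minutes = 273.3 minutes.

273.3 minutes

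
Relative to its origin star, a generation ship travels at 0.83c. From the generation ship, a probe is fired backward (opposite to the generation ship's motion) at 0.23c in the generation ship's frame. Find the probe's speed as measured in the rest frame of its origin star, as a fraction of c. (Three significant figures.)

In units of c, u = (u' + v)/(1 + u'v) with u' = −0.23 and v = 0.83.
Numerator: −0.23 + 0.83 = 0.6. Denominator: 1 + (−0.23)(0.83) = 0.8091.
u = 0.6/0.8091 = 0.74156, so the speed is 0.742c.

0.742c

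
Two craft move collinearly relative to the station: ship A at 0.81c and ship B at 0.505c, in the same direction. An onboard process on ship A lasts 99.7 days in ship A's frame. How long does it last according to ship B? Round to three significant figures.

Transform ship A's velocity into ship B's frame: (0.81 − 0.505)/(1 − 0.81·0.505) = 0.305/0.59095, so the relative speed is 0.51612c.
γ for this relative speed: γ = 1/√(1 − 0.26638) = 1.1675.
The clock on ship A records proper time, so ship B measures Δt = γΔτ = 1.1675 × 99.7 = 116 days.

116 days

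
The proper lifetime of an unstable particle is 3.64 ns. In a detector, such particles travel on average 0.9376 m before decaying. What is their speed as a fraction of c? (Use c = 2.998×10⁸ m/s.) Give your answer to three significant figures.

0.652c

Lab distance = (lab lifetime)·v = γτ·βc, so βγ = d/(cτ) = 0.9376/(2.998×10⁸ × 3.640×10^-9) = 0.85918.
With βγ = 0.85918: γ² = 1 + (βγ)² = 1.73819, and β = (βγ)/γ = 0.85918/1.3184 = 0.652.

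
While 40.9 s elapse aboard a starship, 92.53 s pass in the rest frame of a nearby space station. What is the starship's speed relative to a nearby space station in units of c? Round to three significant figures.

γ = Δt/Δτ = 92.53/40.9 = 2.2623.
β = √(1 − 1/γ²) = √(1 − 0.195389) = √0.804611 = 0.897.

0.897c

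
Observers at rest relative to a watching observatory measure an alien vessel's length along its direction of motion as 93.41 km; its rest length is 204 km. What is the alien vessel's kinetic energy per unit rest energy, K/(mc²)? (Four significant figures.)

From L = L₀/γ: γ = 204/93.41 = 2.18392.
Since K = (γ−1)mc², K/(mc²) = 2.18392 − 1 = 1.184.

1.184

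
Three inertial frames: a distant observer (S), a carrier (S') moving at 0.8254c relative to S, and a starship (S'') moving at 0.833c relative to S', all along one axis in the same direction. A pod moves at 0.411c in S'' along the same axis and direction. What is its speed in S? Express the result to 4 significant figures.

First combine the pod and starship (S''→S'): u₁ = (0.411 + 0.833)/(1 + 0.411×0.833) = 1.244/1.342363 = 0.92672.
Then combine with the carrier (S'→S): u = (0.92672 + 0.8254)/(1 + 0.92672×0.8254) = 1.75212/1.764914688 = 0.99275.

0.9928c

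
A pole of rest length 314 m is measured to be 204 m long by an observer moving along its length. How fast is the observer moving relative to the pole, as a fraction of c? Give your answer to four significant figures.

0.7602c

Length contraction gives γ = L₀/L = 314/204 = 1.5392.
β = √(1 − 1/γ²) = √0.577905 = 0.7602.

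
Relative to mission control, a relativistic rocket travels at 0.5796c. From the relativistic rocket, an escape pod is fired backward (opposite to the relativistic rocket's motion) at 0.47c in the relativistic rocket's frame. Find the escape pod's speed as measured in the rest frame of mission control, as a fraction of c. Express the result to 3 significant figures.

0.151c

In units of c, u = (u' + v)/(1 + u'v) with u' = −0.47 and v = 0.5796.
Numerator: −0.47 + 0.5796 = 0.1096. Denominator: 1 + (−0.47)(0.5796) = 0.727588.
u = 0.1096/0.727588 = 0.15063, so the speed is 0.151c.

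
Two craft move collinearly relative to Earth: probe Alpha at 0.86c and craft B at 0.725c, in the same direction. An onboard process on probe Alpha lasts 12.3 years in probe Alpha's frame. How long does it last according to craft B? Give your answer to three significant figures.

13.2 years

The velocity of probe Alpha relative to craft B is (0.86 − 0.725)c / (1 − 0.86×0.725) = 0.35857c; relative speed 0.35857c.
At |u| = 0.35857c, γ = (1 − 0.128572)^(−1/2) = 1.0712.
The clock on probe Alpha records proper time, so craft B measures Δt = γΔτ = 1.0712 × 12.3 = 13.2 years.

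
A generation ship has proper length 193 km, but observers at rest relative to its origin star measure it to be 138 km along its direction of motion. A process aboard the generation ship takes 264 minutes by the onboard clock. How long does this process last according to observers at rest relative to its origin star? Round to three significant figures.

369 minutes

γ = L₀/L = 193/138 = 1.39855.
The same γ dilates the second interval: 1.39855 × 264 minutes = 369 minutes.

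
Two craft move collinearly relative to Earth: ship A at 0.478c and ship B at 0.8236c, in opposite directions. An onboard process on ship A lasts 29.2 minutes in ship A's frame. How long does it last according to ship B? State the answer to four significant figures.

Transform ship A's velocity into ship B's frame: (0.478 + 0.8236)/(1 + 0.478·0.8236) = 1.3016/1.3936808, so the relative speed is 0.93393c.
γ for this relative speed: γ = 1/√(1 − 0.872225) = 2.7975.
The clock on ship A records proper time, so ship B measures Δt = γΔτ = 2.7975 × 29.2 = 81.69 minutes.

81.69 minutes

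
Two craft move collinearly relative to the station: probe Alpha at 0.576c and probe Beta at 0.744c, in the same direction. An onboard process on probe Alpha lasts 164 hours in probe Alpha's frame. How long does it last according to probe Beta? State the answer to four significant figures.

Transform probe Alpha's velocity into probe Beta's frame: (0.576 − 0.744)/(1 − 0.576·0.744) = −0.168/0.571456, so the relative speed is 0.29399c.
At |u| = 0.29399c, γ = (1 − 0.0864301)^(−1/2) = 1.0462.
The clock on probe Alpha records proper time, so probe Beta measures Δt = γΔτ = 1.0462 × 164 = 171.6 hours.

171.6 hours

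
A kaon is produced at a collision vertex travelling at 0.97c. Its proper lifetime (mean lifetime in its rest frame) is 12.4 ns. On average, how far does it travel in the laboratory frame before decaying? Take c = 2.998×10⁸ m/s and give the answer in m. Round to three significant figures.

14.8 m

Lorentz factor: γ = (1 − 0.9409)^(−1/2) = 4.1135.
Lab-frame lifetime: Δt = γτ = 4.1135 × 12.4 ns = 51.007 ns.
Distance: d = vΔt = 0.97 × 2.998×10⁸ m/s × 5.1007×10^-8 s = 14.8 m.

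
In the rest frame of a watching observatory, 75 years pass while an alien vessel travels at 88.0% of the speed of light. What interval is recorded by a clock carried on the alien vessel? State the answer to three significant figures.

35.6 years

γ = 1/√(1 − β²) = 1/√(1 − 0.7744) = 1/√0.2256 = 1/0.474974 = 2.1054.
The moving clock records proper time: Δτ = Δt/γ = 75/2.1054 = 35.6 years.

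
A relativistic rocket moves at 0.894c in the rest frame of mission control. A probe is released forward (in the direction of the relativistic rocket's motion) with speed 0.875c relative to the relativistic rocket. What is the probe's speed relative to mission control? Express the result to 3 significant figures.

Relativistic velocity addition: u = (u' + v)/(1 + u'v/c²), with u' = 0.875c and v = 0.894c.
Numerator: 0.875 + 0.894 = 1.769. Denominator: 1 + (0.875)(0.894) = 1.78225.
u = 1.769/1.78225 = 0.99257, so the speed is 0.993c.

0.993c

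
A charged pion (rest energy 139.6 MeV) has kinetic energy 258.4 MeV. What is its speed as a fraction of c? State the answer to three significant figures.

K = (γ−1)mc², so γ = 1 + 258.4/139.6 = 2.851.
Then v/c = √(1 − γ⁻²) = √(1 − 0.123028) = √0.876972 = 0.936.

0.936c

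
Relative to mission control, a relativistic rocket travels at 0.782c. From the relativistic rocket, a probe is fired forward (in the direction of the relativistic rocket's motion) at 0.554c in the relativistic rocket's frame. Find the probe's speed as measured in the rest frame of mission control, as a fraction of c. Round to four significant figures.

Relativistic velocity addition: u = (u' + v)/(1 + u'v/c²), with u' = 0.554c and v = 0.782c.
Numerator: 0.554 + 0.782 = 1.336. Denominator: 1 + (0.554)(0.782) = 1.433228.
u = 1.336/1.433228 = 0.93216, so the speed is 0.9322c.

0.9322c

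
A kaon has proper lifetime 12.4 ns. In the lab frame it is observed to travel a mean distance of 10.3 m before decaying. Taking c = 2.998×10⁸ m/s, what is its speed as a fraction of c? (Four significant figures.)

Let x = d/(cτ) = 10.30 m / (2.998×10⁸ m/s × 1.240×10^-8 s) = 2.7707. Since d = βγcτ, x = βγ = β/√(1−β²).
Solving: β² = x²/(1+x²) = 7.67678/8.67678 = 0.88475, so β = 0.9406.

0.9406c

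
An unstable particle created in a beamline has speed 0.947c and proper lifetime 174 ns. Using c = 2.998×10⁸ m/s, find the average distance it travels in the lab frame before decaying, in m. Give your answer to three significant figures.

γ = 1/√(1 − β²) = 1/√(1 − 0.896809) = 1/√0.103191 = 1/0.321234 = 3.113.
Lab-frame lifetime: Δt = γτ = 3.113 × 174 ns = 541.66 ns.
Distance: d = vΔt = 0.947 × 2.998×10⁸ m/s × 5.4166×10^-7 s = 154 m.

154 m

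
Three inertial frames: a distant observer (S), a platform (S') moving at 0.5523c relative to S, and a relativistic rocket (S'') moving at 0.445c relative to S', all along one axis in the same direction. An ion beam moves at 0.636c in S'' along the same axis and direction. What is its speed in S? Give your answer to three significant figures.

Apply u = (u'+v)/(1+u'v) twice. Ion beam in the platform frame: (0.636+0.445)/(1+0.636·0.445) = 1.081/1.28302 = 0.84254c.
That velocity, transformed to the rest frame of a distant observer: (0.84254+0.5523)/(1+0.84254·0.5523) = 1.39484/1.465334842 = 0.95189c.

0.952c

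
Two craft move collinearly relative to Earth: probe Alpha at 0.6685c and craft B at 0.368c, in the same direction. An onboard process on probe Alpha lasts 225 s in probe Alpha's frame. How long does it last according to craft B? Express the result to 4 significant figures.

The velocity of probe Alpha relative to craft B is (0.6685 − 0.368)c / (1 − 0.6685×0.368) = 0.39855c; relative speed 0.39855c.
At |u| = 0.39855c, γ = (1 − 0.158842)^(−1/2) = 1.0903.
Probe Alpha's interval is proper; time dilation gives Δt_B = γΔτ = 1.0903 × 225 s = 245.3 s.

245.3 s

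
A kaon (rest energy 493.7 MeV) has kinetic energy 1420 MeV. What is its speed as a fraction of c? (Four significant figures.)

K = (γ−1)mc², so γ = 1 + 1420/493.7 = 3.8762.
Then v/c = √(1 − γ⁻²) = √(1 − 0.0665561) = √0.9334439 = 0.9661.

0.9661c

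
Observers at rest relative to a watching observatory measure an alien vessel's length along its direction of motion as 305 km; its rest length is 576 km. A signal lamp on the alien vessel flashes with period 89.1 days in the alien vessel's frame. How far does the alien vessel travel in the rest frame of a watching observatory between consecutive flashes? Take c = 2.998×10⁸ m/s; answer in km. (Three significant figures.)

γ = L₀/L = 576/305 = 1.88852.
β = √(1 − 1/γ²) = 0.8483. Lab-frame period = γτ = 1.88852×89.1 days = 168.27 days. Distance = βc × γτ = 0.8483 × 2.998×10⁸ m/s × 14538528 s = 3.6974×10^15 m = 3.70×10^12 km.

3.70×10^12 km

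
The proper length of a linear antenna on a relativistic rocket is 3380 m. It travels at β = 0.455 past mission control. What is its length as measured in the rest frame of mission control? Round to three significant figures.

γ = 1/√(1 − β²) = 1/√(1 − 0.207025) = 1/√0.792975 = 1/0.890491 = 1.123.
Length contraction: L = L₀/γ = 3380/1.123 = 3010 m.

3010 m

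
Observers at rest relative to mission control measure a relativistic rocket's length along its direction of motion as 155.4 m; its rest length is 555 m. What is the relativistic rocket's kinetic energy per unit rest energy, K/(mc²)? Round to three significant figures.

γ = L₀/L = 555/155.4 = 3.57143.
K/(mc²) = γ − 1 = 3.57143 − 1 = 2.57.

2.57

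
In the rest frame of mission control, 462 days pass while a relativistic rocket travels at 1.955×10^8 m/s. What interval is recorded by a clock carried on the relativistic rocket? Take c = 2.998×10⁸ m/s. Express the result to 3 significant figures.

β = v/c = (1.955×10^8 m/s)/(2.998×10⁸ m/s) = 0.652101.
β² = 0.4252357, so γ = 1/√0.5747643 = 1.319.
The moving clock records proper time: Δτ = Δt/γ = 462/1.319 = 350 days.

350 days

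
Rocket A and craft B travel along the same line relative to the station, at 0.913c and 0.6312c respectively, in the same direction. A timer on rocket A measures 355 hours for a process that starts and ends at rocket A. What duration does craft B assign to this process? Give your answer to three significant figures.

475 hours

Transform rocket A's velocity into craft B's frame: (0.913 − 0.6312)/(1 − 0.913·0.6312) = 0.2818/0.4237144, so the relative speed is 0.66507c.
γ for this relative speed: γ = 1/√(1 − 0.442318) = 1.3391.
Rocket A's interval is proper; time dilation gives Δt_B = γΔτ = 1.3391 × 355 hours = 475 hours.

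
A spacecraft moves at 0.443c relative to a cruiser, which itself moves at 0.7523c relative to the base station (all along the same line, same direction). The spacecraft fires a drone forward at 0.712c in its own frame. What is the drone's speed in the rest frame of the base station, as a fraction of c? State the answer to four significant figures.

First combine the drone and spacecraft (S''→S'): u₁ = (0.712 + 0.443)/(1 + 0.712×0.443) = 1.155/1.315416 = 0.87805.
Then combine with the cruiser (S'→S): u = (0.87805 + 0.7523)/(1 + 0.87805×0.7523) = 1.63035/1.660557015 = 0.98181.

0.9818c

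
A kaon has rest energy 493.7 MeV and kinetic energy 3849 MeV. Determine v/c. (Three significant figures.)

γ = 1 + K/(mc²) = 1 + 3849/493.7 = 8.7962.
β = √(1 − 1/γ²) = √(1 − 0.0129244) = √0.9870756 = 0.994.

0.994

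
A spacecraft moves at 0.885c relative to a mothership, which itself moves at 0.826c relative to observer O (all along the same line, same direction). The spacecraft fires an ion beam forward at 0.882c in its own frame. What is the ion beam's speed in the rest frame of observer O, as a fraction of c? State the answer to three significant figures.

0.999c

Apply u = (u'+v)/(1+u'v) twice. Ion beam in the mothership frame: (0.882+0.885)/(1+0.882·0.885) = 1.767/1.78057 = 0.99238c.
That velocity, transformed to the rest frame of observer O: (0.99238+0.826)/(1+0.99238·0.826) = 1.81838/1.81970588 = 0.99927c.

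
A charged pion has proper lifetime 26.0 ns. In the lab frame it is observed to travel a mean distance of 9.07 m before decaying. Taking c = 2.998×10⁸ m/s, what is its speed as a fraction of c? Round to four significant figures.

Lab distance = (lab lifetime)·v = γτ·βc, so βγ = d/(cτ) = 9.070/(2.998×10⁸ × 2.600×10^-8) = 1.1636.
With βγ = 1.1636: γ² = 1 + (βγ)² = 2.35396, and β = (βγ)/γ = 1.1636/1.53426 = 0.7584.

0.7584c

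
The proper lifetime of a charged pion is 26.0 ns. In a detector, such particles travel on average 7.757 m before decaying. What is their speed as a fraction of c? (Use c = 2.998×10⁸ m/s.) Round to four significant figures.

0.7054c

d = βγcτ ⇒ βγ = d/(cτ) = 7.757 m / (7.7948 m) = 0.99515.
β = (βγ)/√(1+(βγ)²) = 0.99515/√1.990324 = 0.7054.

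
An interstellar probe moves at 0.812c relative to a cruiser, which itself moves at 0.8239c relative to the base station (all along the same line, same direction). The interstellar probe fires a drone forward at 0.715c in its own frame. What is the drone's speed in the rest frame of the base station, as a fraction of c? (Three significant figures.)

0.997c

Apply u = (u'+v)/(1+u'v) twice. Drone in the cruiser frame: (0.715+0.812)/(1+0.715·0.812) = 1.527/1.58058 = 0.9661c.
That velocity, transformed to the rest frame of the base station: (0.9661+0.8239)/(1+0.9661·0.8239) = 1.79/1.79596979 = 0.99668c.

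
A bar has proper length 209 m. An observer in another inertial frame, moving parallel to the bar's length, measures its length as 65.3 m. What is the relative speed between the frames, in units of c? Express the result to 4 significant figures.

Length contraction gives γ = L₀/L = 209/65.3 = 3.2006.
β = √(1 − 1/γ²) = √0.90238 = 0.9499.

0.9499c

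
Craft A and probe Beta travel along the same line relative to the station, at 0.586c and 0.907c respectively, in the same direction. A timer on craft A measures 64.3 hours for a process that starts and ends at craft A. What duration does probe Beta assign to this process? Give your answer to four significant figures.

The velocity of craft A relative to probe Beta is (0.586 − 0.907)c / (1 − 0.586×0.907) = −0.68517c; relative speed 0.68517c.
γ for this relative speed: γ = 1/√(1 − 0.469458) = 1.3729.
Craft A's interval is proper; time dilation gives Δt_B = γΔτ = 1.3729 × 64.3 hours = 88.28 hours.

88.28 hours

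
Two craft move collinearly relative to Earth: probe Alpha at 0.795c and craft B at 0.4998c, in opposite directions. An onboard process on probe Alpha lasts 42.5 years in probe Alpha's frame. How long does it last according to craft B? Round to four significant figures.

Speed of probe Alpha in craft B's frame: u = (v_A + v_B)/(1 + v_A v_B/c²) = (0.795 + 0.4998)/(1 + 0.795×0.4998) = 1.2948/1.397341 = 0.92662; |u| = 0.92662c.
At |u| = 0.92662c, γ = (1 − 0.858625)^(−1/2) = 2.6596.
The clock on probe Alpha records proper time, so craft B measures Δt = γΔτ = 2.6596 × 42.5 = 113.0 years.

113.0 years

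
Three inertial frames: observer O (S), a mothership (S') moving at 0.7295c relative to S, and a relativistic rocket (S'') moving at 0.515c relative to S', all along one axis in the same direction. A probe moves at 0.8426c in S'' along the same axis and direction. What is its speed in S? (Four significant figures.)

0.9915c

First combine the probe and relativistic rocket (S''→S'): u₁ = (0.8426 + 0.515)/(1 + 0.8426×0.515) = 1.3576/1.433939 = 0.94676.
Then combine with the mothership (S'→S): u = (0.94676 + 0.7295)/(1 + 0.94676×0.7295) = 1.67626/1.69066142 = 0.99148.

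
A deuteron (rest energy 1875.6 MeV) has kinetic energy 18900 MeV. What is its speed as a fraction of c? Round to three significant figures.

K = (γ−1)mc², so γ = 1 + 18900/1875.6 = 11.077.
Then v/c = √(1 − γ⁻²) = √(1 − 0.00814996) = √0.99185004 = 0.996.

0.996c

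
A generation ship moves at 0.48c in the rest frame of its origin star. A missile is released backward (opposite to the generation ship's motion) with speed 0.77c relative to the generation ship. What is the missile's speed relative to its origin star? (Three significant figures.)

Relativistic velocity addition: u = (u' + v)/(1 + u'v/c²), with u' = −0.77c and v = 0.48c.
Numerator: −0.77 + 0.48 = −0.29. Denominator: 1 + (−0.77)(0.48) = 0.6304.
u = −0.29/0.6304 = −0.46003, so the speed is 0.460c.

0.460c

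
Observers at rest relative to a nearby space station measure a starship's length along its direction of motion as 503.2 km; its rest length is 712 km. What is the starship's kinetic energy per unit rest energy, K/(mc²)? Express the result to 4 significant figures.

0.4149

Length contraction gives γ = L₀/L = 712/503.2 = 1.41494.
K/(mc²) = γ − 1 = 1.41494 − 1 = 0.4149.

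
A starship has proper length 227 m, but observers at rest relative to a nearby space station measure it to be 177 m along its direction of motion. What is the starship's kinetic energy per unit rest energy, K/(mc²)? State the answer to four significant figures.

Length contraction gives γ = L₀/L = 227/177 = 1.28249.
K/(mc²) = γ − 1 = 1.28249 − 1 = 0.2825.

0.2825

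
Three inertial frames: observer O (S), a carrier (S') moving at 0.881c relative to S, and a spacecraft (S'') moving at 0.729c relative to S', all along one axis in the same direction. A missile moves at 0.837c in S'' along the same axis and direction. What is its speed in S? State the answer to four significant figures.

First combine the missile and spacecraft (S''→S'): u₁ = (0.837 + 0.729)/(1 + 0.837×0.729) = 1.566/1.610173 = 0.97257.
Then combine with the carrier (S'→S): u = (0.97257 + 0.881)/(1 + 0.97257×0.881) = 1.85357/1.85683417 = 0.99824.

0.9982c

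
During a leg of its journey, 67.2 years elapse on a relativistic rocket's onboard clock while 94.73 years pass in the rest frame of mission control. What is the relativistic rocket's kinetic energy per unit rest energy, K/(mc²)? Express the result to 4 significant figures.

From Δt = γΔτ: γ = 94.73/67.2 = 1.40967.
Since K = (γ−1)mc², K/(mc²) = 1.40967 − 1 = 0.4097.

0.4097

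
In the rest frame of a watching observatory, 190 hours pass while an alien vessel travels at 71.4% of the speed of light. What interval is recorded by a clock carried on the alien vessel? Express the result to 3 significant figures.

γ = 1/√(1 − β²) = 1/√(1 − 0.509796) = 1/√0.490204 = 1/0.700146 = 1.4283.
The alien vessel's clock runs slow as seen from a watching observatory, so Δτ = Δt/γ = 190/1.4283 = 133 hours.

133 hours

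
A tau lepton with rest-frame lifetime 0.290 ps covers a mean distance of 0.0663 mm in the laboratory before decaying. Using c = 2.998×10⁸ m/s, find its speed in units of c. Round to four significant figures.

0.6064c

Lab distance = (lab lifetime)·v = γτ·βc, so βγ = d/(cτ) = 6.630×10^-5/(2.998×10⁸ × 2.900×10^-13) = 0.76258.
With βγ = 0.76258: γ² = 1 + (βγ)² = 1.581528, and β = (βγ)/γ = 0.76258/1.25759 = 0.6064.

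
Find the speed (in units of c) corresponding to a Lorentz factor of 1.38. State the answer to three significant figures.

0.689c

β = √(1 − 1/γ²) = √(1 − 1/1.9044) = √0.4749 = 0.689.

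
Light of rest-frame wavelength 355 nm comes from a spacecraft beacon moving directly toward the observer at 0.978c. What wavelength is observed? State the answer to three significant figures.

37.4 nm

Relativistic Doppler for wavelength: λ_obs = λ_src · √((1−β)/(1+β)).
With β = 0.978: factor = √(0.022/1.978) = 0.10546.
λ_obs = 355 × 0.10546 = 37.4 nm.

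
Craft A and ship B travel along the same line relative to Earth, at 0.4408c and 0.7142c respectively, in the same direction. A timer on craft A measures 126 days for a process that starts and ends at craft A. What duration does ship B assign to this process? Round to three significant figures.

137 days

The velocity of craft A relative to ship B is (0.4408 − 0.7142)c / (1 − 0.4408×0.7142) = −0.39902c; relative speed 0.39902c.
γ for this relative speed: γ = 1/√(1 − 0.159217) = 1.0906.
The clock on craft A records proper time, so ship B measures Δt = γΔτ = 1.0906 × 126 = 137 days.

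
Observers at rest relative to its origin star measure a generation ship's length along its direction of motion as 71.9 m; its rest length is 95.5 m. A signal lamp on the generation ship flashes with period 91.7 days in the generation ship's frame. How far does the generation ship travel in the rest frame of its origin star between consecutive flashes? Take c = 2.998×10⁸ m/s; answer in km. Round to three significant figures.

Length contraction gives γ = L₀/L = 95.5/71.9 = 1.32823.
β = √(1 − 1/γ²) = 0.65816. Lab-frame period = γτ = 1.32823×91.7 days = 121.8 days. Distance = βc × γτ = 0.65816 × 2.998×10⁸ m/s × 10523520 s = 2.0765×10^15 m = 2.08×10^12 km.

2.08×10^12 km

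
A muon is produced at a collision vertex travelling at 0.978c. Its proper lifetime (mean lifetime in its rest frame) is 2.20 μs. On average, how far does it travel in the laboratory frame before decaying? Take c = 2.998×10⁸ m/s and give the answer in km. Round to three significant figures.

Lorentz factor: γ = (1 − 0.956484)^(−1/2) = 4.7938.
Lab-frame lifetime: Δt = γτ = 4.7938 × 2.20 μs = 10.546 μs.
Distance: d = vΔt = 0.978 × 2.998×10⁸ m/s × 1.0546×10^-5 s = 3090 m = 3.09 km.

3.09 km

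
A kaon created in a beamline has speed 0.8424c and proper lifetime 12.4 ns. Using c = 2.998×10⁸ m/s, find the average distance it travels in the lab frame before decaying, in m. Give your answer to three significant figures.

5.81 m

Lorentz factor: γ = (1 − 0.70963776)^(−1/2) = 1.8558.
Lab-frame lifetime: Δt = γτ = 1.8558 × 12.4 ns = 23.012 ns.
Distance: d = vΔt = 0.8424 × 2.998×10⁸ m/s × 2.3012×10^-8 s = 5.81 m.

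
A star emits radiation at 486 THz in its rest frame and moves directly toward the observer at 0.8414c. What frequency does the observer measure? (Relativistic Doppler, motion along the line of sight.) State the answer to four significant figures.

1656 THz

Relativistic Doppler (source moving toward): f_obs = f_src · √((1+β)/(1−β)).
With β = 0.8414: factor = √(1.8414/0.1586) = 3.4074.
f_obs = 486 × 3.4074 = 1656 THz.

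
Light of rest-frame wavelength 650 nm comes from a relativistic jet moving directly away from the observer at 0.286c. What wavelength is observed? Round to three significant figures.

Relativistic Doppler for wavelength: λ_obs = λ_src · √((1+β)/(1−β)).
With β = 0.286: factor = √(1.286/0.714) = 1.3421.
λ_obs = 650 × 1.3421 = 872 nm.

872 nm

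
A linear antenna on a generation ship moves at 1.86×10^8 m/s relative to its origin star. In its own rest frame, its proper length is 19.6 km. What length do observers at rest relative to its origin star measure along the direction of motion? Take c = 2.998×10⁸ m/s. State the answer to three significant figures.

15.4 km

β = v/c = (1.86×10^8 m/s)/(2.998×10⁸ m/s) = 0.620414.
γ = 1/√(1 − β²) = 1/√(1 − 0.3849135) = 1/√0.6150865 = 1/0.784274 = 1.2751.
Along the direction of motion the measured length is L₀/γ = 19.6/1.2751 = 15.4 km.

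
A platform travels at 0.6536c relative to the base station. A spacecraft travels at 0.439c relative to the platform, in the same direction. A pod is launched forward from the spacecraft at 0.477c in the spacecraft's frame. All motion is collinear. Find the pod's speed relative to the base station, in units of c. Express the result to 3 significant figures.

0.944c

Apply u = (u'+v)/(1+u'v) twice. Pod in the platform frame: (0.477+0.439)/(1+0.477·0.439) = 0.916/1.209403 = 0.7574c.
That velocity, transformed to the rest frame of the base station: (0.7574+0.6536)/(1+0.7574·0.6536) = 1.411/1.49503664 = 0.94379c.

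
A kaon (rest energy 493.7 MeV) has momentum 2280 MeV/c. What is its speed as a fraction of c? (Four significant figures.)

0.9773c

pc/(mc²) = 2280/493.7 = 4.6182 = βγ = β/√(1−β²).
So β² = x²/(1 + x²) with x = 4.6182: x² = 21.3278, β² = 21.3278/22.3278 = 0.955213, β = 0.9773.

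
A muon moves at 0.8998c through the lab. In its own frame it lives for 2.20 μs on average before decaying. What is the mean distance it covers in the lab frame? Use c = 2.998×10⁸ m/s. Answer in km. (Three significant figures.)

Lorentz factor: γ = (1 − 0.80964004)^(−1/2) = 2.292.
Lab-frame lifetime: Δt = γτ = 2.292 × 2.20 μs = 5.0424 μs.
Distance: d = vΔt = 0.8998 × 2.998×10⁸ m/s × 5.0424×10^-6 s = 1360 m = 1.36 km.

1.36 km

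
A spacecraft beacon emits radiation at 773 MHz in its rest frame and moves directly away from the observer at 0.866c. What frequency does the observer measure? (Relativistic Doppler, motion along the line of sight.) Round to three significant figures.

207 MHz

Relativistic Doppler (source moving away): f_obs = f_src · √((1−β)/(1+β)).
With β = 0.866: factor = √(0.134/1.866) = 0.26798.
f_obs = 773 × 0.26798 = 207 MHz.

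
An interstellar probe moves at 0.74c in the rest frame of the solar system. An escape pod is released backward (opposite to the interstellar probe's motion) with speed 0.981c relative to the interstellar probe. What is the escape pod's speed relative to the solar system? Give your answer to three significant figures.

0.879c

Relativistic velocity addition: u = (u' + v)/(1 + u'v/c²), with u' = −0.981c and v = 0.74c.
Numerator: −0.981 + 0.74 = −0.241. Denominator: 1 + (−0.981)(0.74) = 0.27406.
u = −0.241/0.27406 = −0.87937, so the speed is 0.879c.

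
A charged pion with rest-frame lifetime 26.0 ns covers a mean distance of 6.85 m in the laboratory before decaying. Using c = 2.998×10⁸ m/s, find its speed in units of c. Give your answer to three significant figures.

d = βγcτ ⇒ βγ = d/(cτ) = 6.850 m / (7.7948 m) = 0.87879.
β = (βγ)/√(1+(βγ)²) = 0.87879/√1.772272 = 0.660.

0.660c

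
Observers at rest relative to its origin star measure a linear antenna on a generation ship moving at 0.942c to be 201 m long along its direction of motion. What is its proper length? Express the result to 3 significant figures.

599 m

Lorentz factor: γ = (1 − 0.887364)^(−1/2) = 2.9796.
Proper length: L₀ = γ·L = 2.9796 × 201 = 599 m.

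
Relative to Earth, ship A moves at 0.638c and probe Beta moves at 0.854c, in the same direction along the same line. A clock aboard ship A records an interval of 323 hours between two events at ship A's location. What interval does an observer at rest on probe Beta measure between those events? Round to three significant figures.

Transform ship A's velocity into probe Beta's frame: (0.638 − 0.854)/(1 − 0.638·0.854) = −0.216/0.455148, so the relative speed is 0.47457c.
γ for this relative speed: γ = 1/√(1 − 0.225217) = 1.1361.
The clock on ship A records proper time, so probe Beta measures Δt = γΔτ = 1.1361 × 323 = 367 hours.

367 hours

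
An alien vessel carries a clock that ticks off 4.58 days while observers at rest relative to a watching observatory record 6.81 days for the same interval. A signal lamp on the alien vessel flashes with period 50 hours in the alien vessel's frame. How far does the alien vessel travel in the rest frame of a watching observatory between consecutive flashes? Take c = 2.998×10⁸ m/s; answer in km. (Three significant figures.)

5.94×10^10 km

γ = Δt/Δτ = 6.81/4.58 = 1.4869.
β = √(1 − 1/γ²) = 0.74006. Lab-frame period = γτ = 1.4869×50 hours = 74.345 hours. Distance = βc × γτ = 0.74006 × 2.998×10⁸ m/s × 267642 s = 5.9382×10^13 m = 5.94×10^10 km.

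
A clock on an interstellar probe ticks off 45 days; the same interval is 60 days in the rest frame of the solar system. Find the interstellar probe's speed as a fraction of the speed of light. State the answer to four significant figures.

0.6614c

γ = Δt/Δτ = 60/45 = 1.3333.
β = √(1 − 1/γ²) = √(1 − 0.562528) = √0.437472 = 0.6614.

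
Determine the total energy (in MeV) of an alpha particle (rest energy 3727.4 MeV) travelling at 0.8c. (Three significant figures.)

γ = 1/√(1 − β²) = 1/√(1 − 0.64) = 1/√0.36 = 1/0.6 = 1.6667.
Total energy: E = γmc² = 1.6667 × 3727.4 MeV = 6210 MeV.

6210 MeV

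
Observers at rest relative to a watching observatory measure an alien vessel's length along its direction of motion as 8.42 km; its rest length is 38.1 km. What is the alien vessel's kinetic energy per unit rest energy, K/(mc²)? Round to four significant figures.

γ = L₀/L = 38.1/8.42 = 4.52494.
K/(mc²) = γ − 1 = 4.52494 − 1 = 3.525.

3.525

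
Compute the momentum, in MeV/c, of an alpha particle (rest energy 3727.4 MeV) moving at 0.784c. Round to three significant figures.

4710 MeV/c

γ = 1/√(1 − β²) = 1/√(1 − 0.614656) = 1/√0.385344 = 1/0.620761 = 1.6109.
Momentum: p = γβ·mc = 1.6109 × 0.784 × 3727.4 MeV/c = 4710 MeV/c.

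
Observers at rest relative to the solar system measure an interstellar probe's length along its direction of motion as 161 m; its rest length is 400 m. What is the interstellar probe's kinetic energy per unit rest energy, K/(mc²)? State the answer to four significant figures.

From L = L₀/γ: γ = 400/161 = 2.48447.
K/(mc²) = γ − 1 = 2.48447 − 1 = 1.484.

1.484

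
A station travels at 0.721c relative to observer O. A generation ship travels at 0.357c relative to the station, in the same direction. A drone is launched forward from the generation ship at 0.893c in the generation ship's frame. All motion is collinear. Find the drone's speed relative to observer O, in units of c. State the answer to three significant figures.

0.991c

Compose velocities in two stages. Stage 1 (into S'): u₁ = (0.893+0.357)/(1+0.893×0.357) = 0.94783.
Stage 2 (into S): u = (0.94783+0.721)/(1+0.94783×0.721) = 0.99135, so the speed is 0.991c.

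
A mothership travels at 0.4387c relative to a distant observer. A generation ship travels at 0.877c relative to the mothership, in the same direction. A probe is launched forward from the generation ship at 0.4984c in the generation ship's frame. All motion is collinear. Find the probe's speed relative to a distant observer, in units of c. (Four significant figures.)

0.9830c

First combine the probe and generation ship (S''→S'): u₁ = (0.4984 + 0.877)/(1 + 0.4984×0.877) = 1.3754/1.4370968 = 0.95707.
Then combine with the mothership (S'→S): u = (0.95707 + 0.4387)/(1 + 0.95707×0.4387) = 1.39577/1.419866609 = 0.98303.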